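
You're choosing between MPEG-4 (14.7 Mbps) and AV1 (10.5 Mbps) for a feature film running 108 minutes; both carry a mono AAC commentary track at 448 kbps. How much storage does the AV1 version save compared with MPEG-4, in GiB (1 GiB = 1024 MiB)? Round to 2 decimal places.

108 min = 6480 s
Audio: 448 kbps = 0.448 Mbps.
MPEG-4: 15.148 Mbps × 6480 s = 98159.0 Mb = 11.427 GiB.
AV1: 10.948 Mbps × 6480 s = 70943.0 Mb = 8.259 GiB.
Saving: 11.427 − 8.259 = 3.168 GiB.

3.17 GiB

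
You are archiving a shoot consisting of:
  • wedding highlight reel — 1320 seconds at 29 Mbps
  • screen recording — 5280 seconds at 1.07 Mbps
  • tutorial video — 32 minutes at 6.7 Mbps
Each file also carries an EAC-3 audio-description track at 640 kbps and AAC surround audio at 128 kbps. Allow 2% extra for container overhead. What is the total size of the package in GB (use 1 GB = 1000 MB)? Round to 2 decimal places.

Audio total: 640 + 128 = 768 kbps = 0.768 Mbps.
wedding highlight reel: 29.768 Mbps × 1320 s × 1.02 = 40079.6 Mb
screen recording: 1.838 Mbps × 5280 s × 1.02 = 9898.7 Mb
tutorial video: 7.468 Mbps × 1920 s × 1.02 = 14625.3 Mb
Total: 64603.7 Mb = 8075.5 MB.
= 8.075 GB.

8.08 GB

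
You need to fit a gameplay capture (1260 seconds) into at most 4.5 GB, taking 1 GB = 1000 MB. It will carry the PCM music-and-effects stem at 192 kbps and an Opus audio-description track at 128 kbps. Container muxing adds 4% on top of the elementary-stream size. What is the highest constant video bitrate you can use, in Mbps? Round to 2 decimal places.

Budget: 4.5 GB = 36000.0 Mb.
Stream payload after overhead: 36000.0 / 1.04 = 34615.4 Mb.
Total bitrate budget: 34615.4 Mb / 1260 s = 27.473 Mbps.
Audio total: 192 + 128 = 320 kbps = 0.320 Mbps.
Video: 27.473 − 0.320 = 27.153 Mbps.

27.15 Mbps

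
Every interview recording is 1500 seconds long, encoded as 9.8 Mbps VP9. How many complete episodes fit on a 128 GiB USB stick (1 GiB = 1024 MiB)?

74

Per item: 9.800 Mbps × 1500 s = 14,700 Mb = 1,838 MB.
Capacity: 128 GiB = 1,099,512 Mb; 74.80 items → 74 complete.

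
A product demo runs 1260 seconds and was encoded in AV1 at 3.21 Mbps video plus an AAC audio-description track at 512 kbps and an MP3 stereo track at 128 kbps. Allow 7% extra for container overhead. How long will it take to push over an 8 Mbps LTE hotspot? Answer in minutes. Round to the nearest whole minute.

11 minutes

Audio total: 512 + 128 = 640 kbps = 0.640 Mbps.
Total bitrate: 3.850 Mbps.
File: 3.850 Mbps × 1260 s = 4851.0 Mb.
With 7% container overhead: ×1.07. → 5190.6 Mb.
At 8 Mbps: 5190.6 / 8 = 648.8 s ≈ 10.8 minutes.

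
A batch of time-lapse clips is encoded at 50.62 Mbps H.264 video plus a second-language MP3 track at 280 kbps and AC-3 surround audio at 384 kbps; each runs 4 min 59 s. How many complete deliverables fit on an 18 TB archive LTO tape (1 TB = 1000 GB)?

9390

4 min 59 s = 299 s
Audio total: 280 + 384 = 664 kbps = 0.664 Mbps.
Total bitrate: 51.284 Mbps.
Per item: 51.284 Mbps × 299 s = 15,334 Mb = 1,917 MB.
Capacity: 18 TB = 144,000,000 Mb; 9390.95 items → 9390 complete.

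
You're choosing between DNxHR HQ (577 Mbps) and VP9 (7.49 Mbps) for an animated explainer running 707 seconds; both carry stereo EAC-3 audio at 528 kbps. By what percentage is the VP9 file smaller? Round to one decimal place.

Audio: 528 kbps = 0.528 Mbps.
DNxHR HQ: 577.528 Mbps × 707 s = 408312.3 Mb = 51.039 GB.
VP9: 8.018 Mbps × 707 s = 5668.7 Mb = 0.709 GB.
Reduction: (1 − 0.709/51.039) × 100 = 98.61%.

98.6%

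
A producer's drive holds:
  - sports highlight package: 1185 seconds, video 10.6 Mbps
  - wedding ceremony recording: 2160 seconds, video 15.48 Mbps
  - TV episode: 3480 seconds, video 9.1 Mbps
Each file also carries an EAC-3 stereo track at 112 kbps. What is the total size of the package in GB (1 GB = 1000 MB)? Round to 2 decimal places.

Audio: 112 kbps = 0.112 Mbps.
sports highlight package: 10.712 Mbps × 1185 s = 12693.7 Mb
wedding ceremony recording: 15.592 Mbps × 2160 s = 33678.7 Mb
TV episode: 9.212 Mbps × 3480 s = 32057.8 Mb
Total: 78430.2 Mb = 9803.8 MB.
= 9.804 GB.

9.80 GB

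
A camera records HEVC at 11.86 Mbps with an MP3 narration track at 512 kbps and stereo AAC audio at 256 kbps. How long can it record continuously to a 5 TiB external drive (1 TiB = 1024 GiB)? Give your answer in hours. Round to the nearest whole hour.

967 hours

Audio total: 512 + 256 = 768 kbps = 0.768 Mbps.
Total bitrate: 11.86 + 0.768 = 12.628 Mbps.
Capacity: 5 TiB = 43,980,465 Mb.
Recording time: 43,980,465 / 12.628 = 3,482,774 s ≈ 967 hours.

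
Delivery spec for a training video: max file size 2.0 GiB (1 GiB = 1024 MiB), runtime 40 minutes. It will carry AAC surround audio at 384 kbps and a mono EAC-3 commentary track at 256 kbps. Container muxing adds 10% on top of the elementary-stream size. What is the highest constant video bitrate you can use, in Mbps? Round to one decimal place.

5.9 Mbps

Budget: 2.0 GiB = 17179.9 Mb.
Stream payload after overhead: 17179.9 / 1.10 = 15618.1 Mb.
40 min = 2400 s
Total bitrate budget: 15618.1 Mb / 2400 s = 6.508 Mbps.
Audio total: 384 + 256 = 640 kbps = 0.640 Mbps.
Video: 6.508 − 0.640 = 5.868 Mbps.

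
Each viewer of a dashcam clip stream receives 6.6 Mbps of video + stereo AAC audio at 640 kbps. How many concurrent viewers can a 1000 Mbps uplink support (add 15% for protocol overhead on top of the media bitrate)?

Audio: 640 kbps = 0.640 Mbps.
Per-viewer media rate: 7.240 Mbps.
On the wire with 15% overhead: 8.326 Mbps.
1000 Mbps = 1,000 Mbps; 1,000 / 8.326 = 120.11 → 120 viewers.

120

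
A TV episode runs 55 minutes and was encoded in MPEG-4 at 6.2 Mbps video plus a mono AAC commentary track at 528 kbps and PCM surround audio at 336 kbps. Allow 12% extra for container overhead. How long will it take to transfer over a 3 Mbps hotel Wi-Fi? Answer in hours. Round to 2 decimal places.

2.42 hours

55 min = 3300 s
Audio total: 528 + 336 = 864 kbps = 0.864 Mbps.
Total bitrate: 7.064 Mbps.
File: 7.064 Mbps × 3300 s = 23311.2 Mb.
With 12% container overhead: ×1.12. → 26108.5 Mb.
At 3 Mbps: 26108.5 / 3 = 8702.8 s ≈ 2.42 hours.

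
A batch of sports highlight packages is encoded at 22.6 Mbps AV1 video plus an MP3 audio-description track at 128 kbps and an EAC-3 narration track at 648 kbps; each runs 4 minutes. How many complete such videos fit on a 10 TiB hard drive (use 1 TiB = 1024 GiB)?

4 min = 240 s
Audio total: 128 + 648 = 776 kbps = 0.776 Mbps.
Total bitrate: 23.376 Mbps.
Per item: 23.376 Mbps × 240 s = 5,610 Mb = 701.3 MB.
Capacity: 10 TiB = 87,960,930 Mb; 15678.64 items → 15678 complete.

15678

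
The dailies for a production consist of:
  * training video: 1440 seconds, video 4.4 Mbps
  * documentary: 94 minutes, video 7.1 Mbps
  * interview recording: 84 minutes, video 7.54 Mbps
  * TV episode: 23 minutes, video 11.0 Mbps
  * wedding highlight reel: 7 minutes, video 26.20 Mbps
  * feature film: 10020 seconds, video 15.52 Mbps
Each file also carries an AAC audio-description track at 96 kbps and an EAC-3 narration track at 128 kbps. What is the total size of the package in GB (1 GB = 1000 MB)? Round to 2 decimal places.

33.93 GB

Audio total: 96 + 128 = 224 kbps = 0.224 Mbps.
training video: 4.624 Mbps × 1440 s = 6658.6 Mb
documentary: 7.324 Mbps × 5640 s = 41307.4 Mb
interview recording: 7.764 Mbps × 5040 s = 39130.6 Mb
TV episode: 11.224 Mbps × 1380 s = 15489.1 Mb
wedding highlight reel: 26.424 Mbps × 420 s = 11098.1 Mb
feature film: 15.744 Mbps × 10020 s = 157754.9 Mb
Total: 271438.6 Mb = 33929.8 MB.
= 33.93 GB.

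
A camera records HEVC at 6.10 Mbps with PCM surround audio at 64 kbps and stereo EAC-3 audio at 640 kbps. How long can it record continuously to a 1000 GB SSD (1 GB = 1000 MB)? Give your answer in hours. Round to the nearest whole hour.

Audio total: 64 + 640 = 704 kbps = 0.704 Mbps.
Total bitrate: 6.10 + 0.704 = 6.804 Mbps.
Capacity: 1000 GB = 8,000,000 Mb.
Recording time: 8,000,000 / 6.804 = 1,175,779 s ≈ 327 hours.

327 hours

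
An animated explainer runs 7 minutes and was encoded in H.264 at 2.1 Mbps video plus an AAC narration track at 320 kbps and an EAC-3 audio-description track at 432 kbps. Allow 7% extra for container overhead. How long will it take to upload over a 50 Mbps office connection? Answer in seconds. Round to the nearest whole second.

26 seconds

7 min = 420 s
Audio total: 320 + 432 = 752 kbps = 0.752 Mbps.
Total bitrate: 2.852 Mbps.
File: 2.852 Mbps × 420 s = 1197.8 Mb.
With 7% container overhead: ×1.07. → 1281.7 Mb.
At 50 Mbps: 1281.7 / 50 = 25.6 s ≈ 25.6 seconds.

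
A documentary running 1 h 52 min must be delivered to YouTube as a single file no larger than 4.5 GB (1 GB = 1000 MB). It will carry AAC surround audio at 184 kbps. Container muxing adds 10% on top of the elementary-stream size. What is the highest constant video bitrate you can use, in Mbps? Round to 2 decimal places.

4.69 Mbps

Budget: 4.5 GB = 36000.0 Mb.
Stream payload after overhead: 36000.0 / 1.10 = 32727.3 Mb.
1 h 52 min = 112 min = 6720 s
Total bitrate budget: 32727.3 Mb / 6720 s = 4.870 Mbps.
Audio: 184 kbps = 0.184 Mbps.
Video: 4.870 − 0.184 = 4.686 Mbps.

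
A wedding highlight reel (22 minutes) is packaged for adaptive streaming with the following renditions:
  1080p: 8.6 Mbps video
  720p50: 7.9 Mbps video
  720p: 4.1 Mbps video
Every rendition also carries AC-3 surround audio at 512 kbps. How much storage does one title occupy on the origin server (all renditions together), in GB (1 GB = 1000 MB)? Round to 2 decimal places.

22 min = 1320 s
Audio: 512 kbps = 0.512 Mbps.
Sum of rendition bitrates: (8.6+0.512) + (7.9+0.512) + (4.1+0.512) = 22.136 Mbps.
× 1320 s = 29,220 Mb = 3,652 MB = 3.652 GB.

3.65 GB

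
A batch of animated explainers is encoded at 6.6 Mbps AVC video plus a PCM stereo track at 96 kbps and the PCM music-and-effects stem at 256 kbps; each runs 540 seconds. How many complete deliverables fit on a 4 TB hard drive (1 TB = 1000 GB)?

8524

Audio total: 96 + 256 = 352 kbps = 0.352 Mbps.
Total bitrate: 6.952 Mbps.
Per item: 6.952 Mbps × 540 s = 3,754 Mb = 469.3 MB.
Capacity: 4 TB = 32,000,000 Mb; 8524.06 items → 8524 complete.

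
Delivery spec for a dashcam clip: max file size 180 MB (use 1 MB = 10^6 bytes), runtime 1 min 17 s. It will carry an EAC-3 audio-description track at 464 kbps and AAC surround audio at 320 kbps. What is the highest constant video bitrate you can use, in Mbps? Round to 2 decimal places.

17.92 Mbps

Budget: 180 MB = 1440.0 Mb.
1 min 17 s = 77 s
Total bitrate budget: 1440.0 Mb / 77 s = 18.701 Mbps.
Audio total: 464 + 320 = 784 kbps = 0.784 Mbps.
Video: 18.701 − 0.784 = 17.917 Mbps.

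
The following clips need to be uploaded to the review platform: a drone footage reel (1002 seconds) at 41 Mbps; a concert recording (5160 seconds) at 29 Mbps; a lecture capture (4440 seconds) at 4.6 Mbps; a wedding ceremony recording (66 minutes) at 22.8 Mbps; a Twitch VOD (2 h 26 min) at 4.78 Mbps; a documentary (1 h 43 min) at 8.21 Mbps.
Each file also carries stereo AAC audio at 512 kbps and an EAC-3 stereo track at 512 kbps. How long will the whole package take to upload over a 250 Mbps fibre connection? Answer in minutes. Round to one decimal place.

28.3 minutes

Audio total: 512 + 512 = 1024 kbps = 1.024 Mbps.
drone footage reel: 42.024 Mbps × 1002 s = 42108.0 Mb
concert recording: 30.024 Mbps × 5160 s = 154923.8 Mb
lecture capture: 5.624 Mbps × 4440 s = 24970.6 Mb
wedding ceremony recording: 23.824 Mbps × 3960 s = 94343.0 Mb
Twitch VOD: 5.804 Mbps × 8760 s = 50843.0 Mb
documentary: 9.234 Mbps × 6180 s = 57066.1 Mb
Total: 424254.6 Mb = 53031.8 MB.
At 250 Mbps: 424254.6 / 250 = 1697 s ≈ 28.3 minutes.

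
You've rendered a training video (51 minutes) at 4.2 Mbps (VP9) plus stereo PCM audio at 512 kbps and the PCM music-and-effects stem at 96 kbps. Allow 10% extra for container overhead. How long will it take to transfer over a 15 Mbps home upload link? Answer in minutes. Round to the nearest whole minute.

51 min = 3060 s
Audio total: 512 + 96 = 608 kbps = 0.608 Mbps.
Total bitrate: 4.808 Mbps.
File: 4.808 Mbps × 3060 s = 14712.5 Mb.
With 10% container overhead: ×1.10. → 16183.7 Mb.
At 15 Mbps: 16183.7 / 15 = 1078.9 s ≈ 18 minutes.

18 minutes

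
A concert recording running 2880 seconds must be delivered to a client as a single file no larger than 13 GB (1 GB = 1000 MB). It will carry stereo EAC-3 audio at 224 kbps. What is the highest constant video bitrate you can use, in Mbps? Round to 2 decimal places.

35.89 Mbps

Budget: 13 GB = 104000.0 Mb.
Total bitrate budget: 104000.0 Mb / 2880 s = 36.111 Mbps.
Audio: 224 kbps = 0.224 Mbps.
Video: 36.111 − 0.224 = 35.887 Mbps.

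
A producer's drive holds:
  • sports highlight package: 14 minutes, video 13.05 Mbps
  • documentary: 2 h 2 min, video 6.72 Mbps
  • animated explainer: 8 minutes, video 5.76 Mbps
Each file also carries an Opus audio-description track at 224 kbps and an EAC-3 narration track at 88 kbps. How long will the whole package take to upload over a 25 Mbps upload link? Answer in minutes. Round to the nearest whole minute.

Audio total: 224 + 88 = 312 kbps = 0.312 Mbps.
sports highlight package: 13.362 Mbps × 840 s = 11224.1 Mb
documentary: 7.032 Mbps × 7320 s = 51474.2 Mb
animated explainer: 6.072 Mbps × 480 s = 2914.6 Mb
Total: 65612.9 Mb = 8201.6 MB.
At 25 Mbps: 65612.9 / 25 = 2625 s ≈ 43.7 minutes.

44 minutes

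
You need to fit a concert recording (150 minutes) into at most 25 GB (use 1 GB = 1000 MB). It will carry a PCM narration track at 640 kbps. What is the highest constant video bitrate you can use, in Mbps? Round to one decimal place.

21.6 Mbps

Budget: 25 GB = 200000.0 Mb.
150 min = 9000 s
Total bitrate budget: 200000.0 Mb / 9000 s = 22.222 Mbps.
Audio: 640 kbps = 0.640 Mbps.
Video: 22.222 − 0.640 = 21.582 Mbps.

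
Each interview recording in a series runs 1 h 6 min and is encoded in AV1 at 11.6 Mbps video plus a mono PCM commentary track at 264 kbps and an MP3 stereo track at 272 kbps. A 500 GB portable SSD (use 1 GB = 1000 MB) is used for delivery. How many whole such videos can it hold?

1 h 6 min = 66 min = 3960 s
Audio total: 264 + 272 = 536 kbps = 0.536 Mbps.
Total bitrate: 12.136 Mbps.
Per item: 12.136 Mbps × 3960 s = 48,059 Mb = 6,007 MB.
Capacity: 500 GB = 4,000,000 Mb; 83.23 items → 83 complete.

83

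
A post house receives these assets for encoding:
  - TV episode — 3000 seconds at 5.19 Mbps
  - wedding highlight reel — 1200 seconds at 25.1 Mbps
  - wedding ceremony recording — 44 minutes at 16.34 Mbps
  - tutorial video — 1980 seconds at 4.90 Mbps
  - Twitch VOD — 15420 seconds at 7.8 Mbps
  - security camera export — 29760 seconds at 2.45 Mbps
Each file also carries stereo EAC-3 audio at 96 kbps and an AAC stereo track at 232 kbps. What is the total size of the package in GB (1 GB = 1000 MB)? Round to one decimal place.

38.7 GB

Audio total: 96 + 232 = 328 kbps = 0.328 Mbps.
TV episode: 5.518 Mbps × 3000 s = 16554.0 Mb
wedding highlight reel: 25.428 Mbps × 1200 s = 30513.6 Mb
wedding ceremony recording: 16.668 Mbps × 2640 s = 44003.5 Mb
tutorial video: 5.228 Mbps × 1980 s = 10351.4 Mb
Twitch VOD: 8.128 Mbps × 15420 s = 125333.8 Mb
security camera export: 2.778 Mbps × 29760 s = 82673.3 Mb
Total: 309429.6 Mb = 38678.7 MB.
= 38.68 GB.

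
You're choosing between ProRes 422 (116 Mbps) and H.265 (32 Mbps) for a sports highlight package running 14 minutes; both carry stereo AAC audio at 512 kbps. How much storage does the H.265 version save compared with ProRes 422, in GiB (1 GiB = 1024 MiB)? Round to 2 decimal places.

14 min = 840 s
Audio: 512 kbps = 0.512 Mbps.
ProRes 422: 116.512 Mbps × 840 s = 97870.1 Mb = 11.394 GiB.
H.265: 32.512 Mbps × 840 s = 27310.1 Mb = 3.179 GiB.
Saving: 11.394 − 3.179 = 8.214 GiB.

8.21 GiB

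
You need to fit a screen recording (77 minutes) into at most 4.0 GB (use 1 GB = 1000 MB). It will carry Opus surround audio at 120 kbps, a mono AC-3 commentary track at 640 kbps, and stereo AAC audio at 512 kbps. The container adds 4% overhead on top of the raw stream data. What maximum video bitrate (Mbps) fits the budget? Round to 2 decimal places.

Budget: 4.0 GB = 32000.0 Mb.
Stream payload after overhead: 32000.0 / 1.04 = 30769.2 Mb.
77 min = 4620 s
Total bitrate budget: 30769.2 Mb / 4620 s = 6.660 Mbps.
Audio total: 120 + 640 + 512 = 1272 kbps = 1.272 Mbps.
Video: 6.660 − 1.272 = 5.388 Mbps.

5.39 Mbps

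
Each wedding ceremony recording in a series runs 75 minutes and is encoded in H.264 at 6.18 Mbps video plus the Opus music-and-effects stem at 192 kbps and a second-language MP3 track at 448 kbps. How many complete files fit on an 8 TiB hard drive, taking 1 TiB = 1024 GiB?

2292

75 min = 4500 s
Audio total: 192 + 448 = 640 kbps = 0.640 Mbps.
Total bitrate: 6.820 Mbps.
Per item: 6.820 Mbps × 4500 s = 30,690 Mb = 3,836 MB.
Capacity: 8 TiB = 70,368,744 Mb; 2292.89 items → 2292 complete.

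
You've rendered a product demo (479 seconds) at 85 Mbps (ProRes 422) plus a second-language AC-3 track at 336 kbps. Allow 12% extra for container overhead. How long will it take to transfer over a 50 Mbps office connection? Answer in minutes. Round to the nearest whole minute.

15 minutes

Audio: 336 kbps = 0.336 Mbps.
Total bitrate: 85.336 Mbps.
File: 85.336 Mbps × 479 s = 40875.9 Mb.
With 12% container overhead: ×1.12. → 45781.1 Mb.
At 50 Mbps: 45781.1 / 50 = 915.6 s ≈ 15.3 minutes.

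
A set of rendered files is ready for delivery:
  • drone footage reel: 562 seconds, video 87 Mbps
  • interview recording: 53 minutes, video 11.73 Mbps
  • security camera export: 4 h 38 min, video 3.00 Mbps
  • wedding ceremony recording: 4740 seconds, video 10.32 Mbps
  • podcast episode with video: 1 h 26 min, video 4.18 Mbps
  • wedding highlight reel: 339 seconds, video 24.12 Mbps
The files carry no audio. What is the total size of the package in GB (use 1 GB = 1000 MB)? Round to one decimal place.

26.9 GB

drone footage reel: 87.000 Mbps × 562 s = 48894.0 Mb
interview recording: 11.730 Mbps × 3180 s = 37301.4 Mb
security camera export: 3.000 Mbps × 16680 s = 50040.0 Mb
wedding ceremony recording: 10.320 Mbps × 4740 s = 48916.8 Mb
podcast episode with video: 4.180 Mbps × 5160 s = 21568.8 Mb
wedding highlight reel: 24.120 Mbps × 339 s = 8176.7 Mb
Total: 214897.7 Mb = 26862.2 MB.
= 26.86 GB.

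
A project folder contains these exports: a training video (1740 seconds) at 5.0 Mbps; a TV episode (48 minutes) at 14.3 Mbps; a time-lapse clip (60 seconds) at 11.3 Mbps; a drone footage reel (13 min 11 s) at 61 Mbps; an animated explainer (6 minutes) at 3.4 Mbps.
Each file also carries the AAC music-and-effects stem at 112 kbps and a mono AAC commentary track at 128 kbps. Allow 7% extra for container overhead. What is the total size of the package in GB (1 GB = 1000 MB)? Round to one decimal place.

13.6 GB

Audio total: 112 + 128 = 240 kbps = 0.240 Mbps.
training video: 5.240 Mbps × 1740 s × 1.07 = 9755.8 Mb
TV episode: 14.540 Mbps × 2880 s × 1.07 = 44806.5 Mb
time-lapse clip: 11.540 Mbps × 60 s × 1.07 = 740.9 Mb
drone footage reel: 61.240 Mbps × 791 s × 1.07 = 51831.7 Mb
animated explainer: 3.640 Mbps × 360 s × 1.07 = 1402.1 Mb
Total: 108537.0 Mb = 13567.1 MB.
= 13.57 GB.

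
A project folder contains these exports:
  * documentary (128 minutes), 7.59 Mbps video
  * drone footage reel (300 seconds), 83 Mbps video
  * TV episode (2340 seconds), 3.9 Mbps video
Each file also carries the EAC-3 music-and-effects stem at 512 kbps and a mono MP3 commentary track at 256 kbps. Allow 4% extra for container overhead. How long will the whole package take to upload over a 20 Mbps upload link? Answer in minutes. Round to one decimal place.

Audio total: 512 + 256 = 768 kbps = 0.768 Mbps.
documentary: 8.358 Mbps × 7680 s × 1.04 = 66757.0 Mb
drone footage reel: 83.768 Mbps × 300 s × 1.04 = 26135.6 Mb
TV episode: 4.668 Mbps × 2340 s × 1.04 = 11360.0 Mb
Total: 104252.7 Mb = 13031.6 MB.
At 20 Mbps: 104252.7 / 20 = 5213 s ≈ 86.9 minutes.

86.9 minutes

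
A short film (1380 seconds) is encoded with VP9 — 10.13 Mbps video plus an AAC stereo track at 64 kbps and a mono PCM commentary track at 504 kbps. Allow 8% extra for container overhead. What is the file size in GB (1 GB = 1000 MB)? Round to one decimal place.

Audio total: 64 + 504 = 568 kbps = 0.568 Mbps.
Total bitrate: 10.13 + 0.568 = 10.698 Mbps.
Stream data: 10.698 Mbps × 1380 s = 14763.2 Mb.
With 8% container overhead: ×1.08.
15,944 Mb ÷ 8 = 1,993 MB → 1.993 GB.

2.0 GB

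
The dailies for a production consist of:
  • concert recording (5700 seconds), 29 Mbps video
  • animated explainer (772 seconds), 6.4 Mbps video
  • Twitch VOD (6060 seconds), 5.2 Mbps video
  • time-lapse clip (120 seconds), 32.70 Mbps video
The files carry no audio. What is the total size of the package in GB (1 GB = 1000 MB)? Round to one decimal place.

concert recording: 29.000 Mbps × 5700 s = 165300.0 Mb
animated explainer: 6.400 Mbps × 772 s = 4940.8 Mb
Twitch VOD: 5.200 Mbps × 6060 s = 31512.0 Mb
time-lapse clip: 32.700 Mbps × 120 s = 3924.0 Mb
Total: 205676.8 Mb = 25709.6 MB.
= 25.71 GB.

25.7 GB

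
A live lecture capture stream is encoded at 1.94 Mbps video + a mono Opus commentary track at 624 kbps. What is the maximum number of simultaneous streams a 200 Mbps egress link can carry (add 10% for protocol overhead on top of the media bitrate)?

70

Audio: 624 kbps = 0.624 Mbps.
Per-viewer media rate: 2.564 Mbps.
On the wire with 10% overhead: 2.820 Mbps.
200 Mbps = 200.0 Mbps; 200.0 / 2.820 = 70.91 → 70 viewers.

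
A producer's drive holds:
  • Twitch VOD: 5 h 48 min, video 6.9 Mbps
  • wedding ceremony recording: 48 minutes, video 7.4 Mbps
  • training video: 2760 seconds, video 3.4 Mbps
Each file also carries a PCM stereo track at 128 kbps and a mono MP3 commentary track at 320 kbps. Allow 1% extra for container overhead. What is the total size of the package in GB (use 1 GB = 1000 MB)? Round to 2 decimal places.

Audio total: 128 + 320 = 448 kbps = 0.448 Mbps.
Twitch VOD: 7.348 Mbps × 20880 s × 1.01 = 154960.5 Mb
wedding ceremony recording: 7.848 Mbps × 2880 s × 1.01 = 22828.3 Mb
training video: 3.848 Mbps × 2760 s × 1.01 = 10726.7 Mb
Total: 188515.4 Mb = 23564.4 MB.
= 23.56 GB.

23.56 GB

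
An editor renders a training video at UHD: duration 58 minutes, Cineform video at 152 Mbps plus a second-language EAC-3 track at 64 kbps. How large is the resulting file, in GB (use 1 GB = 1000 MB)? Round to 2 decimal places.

66.15 GB

58 min = 3480 s
Audio: 64 kbps = 0.064 Mbps.
Total bitrate: 152 + 0.064 = 152.064 Mbps.
Stream data: 152.064 Mbps × 3480 s = 529182.7 Mb.
529,183 Mb ÷ 8 = 66,148 MB → 66.15 GB.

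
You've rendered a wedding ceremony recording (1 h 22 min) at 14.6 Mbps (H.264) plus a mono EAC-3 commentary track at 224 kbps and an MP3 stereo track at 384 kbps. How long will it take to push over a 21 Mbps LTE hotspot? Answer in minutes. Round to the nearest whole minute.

59 minutes

1 h 22 min = 82 min = 4920 s
Audio total: 224 + 384 = 608 kbps = 0.608 Mbps.
Total bitrate: 15.208 Mbps.
File: 15.208 Mbps × 4920 s = 74823.4 Mb.
At 21 Mbps: 74823.4 / 21 = 3563.0 s ≈ 59.4 minutes.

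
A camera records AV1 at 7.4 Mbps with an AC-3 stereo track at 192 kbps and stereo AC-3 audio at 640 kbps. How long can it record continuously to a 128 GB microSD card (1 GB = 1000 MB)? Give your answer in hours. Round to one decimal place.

Audio total: 192 + 640 = 832 kbps = 0.832 Mbps.
Total bitrate: 7.4 + 0.832 = 8.232 Mbps.
Capacity: 128 GB = 1,024,000 Mb.
Recording time: 1,024,000 / 8.232 = 124,393 s ≈ 34.6 hours.

34.6 hours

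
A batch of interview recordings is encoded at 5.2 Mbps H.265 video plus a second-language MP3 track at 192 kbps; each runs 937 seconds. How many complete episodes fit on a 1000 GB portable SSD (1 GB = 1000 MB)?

1583

Audio: 192 kbps = 0.192 Mbps.
Total bitrate: 5.392 Mbps.
Per item: 5.392 Mbps × 937 s = 5,052 Mb = 631.5 MB.
Capacity: 1000 GB = 8,000,000 Mb; 1583.44 items → 1583 complete.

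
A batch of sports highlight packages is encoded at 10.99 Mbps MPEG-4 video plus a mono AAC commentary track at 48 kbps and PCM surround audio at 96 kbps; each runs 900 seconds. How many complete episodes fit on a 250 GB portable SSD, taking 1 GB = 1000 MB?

Audio total: 48 + 96 = 144 kbps = 0.144 Mbps.
Total bitrate: 11.134 Mbps.
Per item: 11.134 Mbps × 900 s = 10,021 Mb = 1,253 MB.
Capacity: 250 GB = 2,000,000 Mb; 199.59 items → 199 complete.

199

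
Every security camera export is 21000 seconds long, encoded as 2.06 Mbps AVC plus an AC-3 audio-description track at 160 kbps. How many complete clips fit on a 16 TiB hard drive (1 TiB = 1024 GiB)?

Audio: 160 kbps = 0.160 Mbps.
Total bitrate: 2.220 Mbps.
Per item: 2.220 Mbps × 21000 s = 46,620 Mb = 5,828 MB.
Capacity: 16 TiB = 140,737,488 Mb; 3018.82 items → 3018 complete.

3018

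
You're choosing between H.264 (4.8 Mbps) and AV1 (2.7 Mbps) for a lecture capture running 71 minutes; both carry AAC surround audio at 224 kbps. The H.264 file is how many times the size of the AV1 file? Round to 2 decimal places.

1.72

71 min = 4260 s
Audio: 224 kbps = 0.224 Mbps.
H.264: 5.024 Mbps × 4260 s = 21402.2 Mb = 2.675 GB.
AV1: 2.924 Mbps × 4260 s = 12456.2 Mb = 1.557 GB.
Ratio: 2.675 / 1.557 = 1.718.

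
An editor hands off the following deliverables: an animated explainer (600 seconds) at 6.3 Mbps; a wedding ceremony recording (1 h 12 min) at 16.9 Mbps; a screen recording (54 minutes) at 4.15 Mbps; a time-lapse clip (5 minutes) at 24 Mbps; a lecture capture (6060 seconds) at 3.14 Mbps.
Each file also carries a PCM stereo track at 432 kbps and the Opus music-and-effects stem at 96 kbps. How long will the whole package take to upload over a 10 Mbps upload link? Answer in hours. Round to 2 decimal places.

3.45 hours

Audio total: 432 + 96 = 528 kbps = 0.528 Mbps.
animated explainer: 6.828 Mbps × 600 s = 4096.8 Mb
wedding ceremony recording: 17.428 Mbps × 4320 s = 75289.0 Mb
screen recording: 4.678 Mbps × 3240 s = 15156.7 Mb
time-lapse clip: 24.528 Mbps × 300 s = 7358.4 Mb
lecture capture: 3.668 Mbps × 6060 s = 22228.1 Mb
Total: 124129.0 Mb = 15516.1 MB.
At 10 Mbps: 124129.0 / 10 = 12413 s ≈ 3.45 hours.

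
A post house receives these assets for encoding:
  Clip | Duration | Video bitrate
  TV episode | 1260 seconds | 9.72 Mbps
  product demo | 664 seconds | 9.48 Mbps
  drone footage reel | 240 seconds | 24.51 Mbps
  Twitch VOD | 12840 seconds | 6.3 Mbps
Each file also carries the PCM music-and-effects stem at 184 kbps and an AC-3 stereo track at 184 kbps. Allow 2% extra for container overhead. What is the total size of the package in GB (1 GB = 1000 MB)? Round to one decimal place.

14.1 GB

Audio total: 184 + 184 = 368 kbps = 0.368 Mbps.
TV episode: 10.088 Mbps × 1260 s × 1.02 = 12965.1 Mb
product demo: 9.848 Mbps × 664 s × 1.02 = 6669.9 Mb
drone footage reel: 24.878 Mbps × 240 s × 1.02 = 6090.1 Mb
Twitch VOD: 6.668 Mbps × 12840 s × 1.02 = 87329.5 Mb
Total: 113054.5 Mb = 14131.8 MB.
= 14.13 GB.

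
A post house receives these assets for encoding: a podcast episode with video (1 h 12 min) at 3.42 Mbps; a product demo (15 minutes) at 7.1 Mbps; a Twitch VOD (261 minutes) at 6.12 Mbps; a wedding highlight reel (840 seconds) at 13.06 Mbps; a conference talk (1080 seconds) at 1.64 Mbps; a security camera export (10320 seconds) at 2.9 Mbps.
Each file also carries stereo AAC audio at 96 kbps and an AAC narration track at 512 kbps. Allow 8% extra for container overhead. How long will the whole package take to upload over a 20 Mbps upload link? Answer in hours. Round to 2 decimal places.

2.70 hours

Audio total: 96 + 512 = 608 kbps = 0.608 Mbps.
podcast episode with video: 4.028 Mbps × 4320 s × 1.08 = 18793.0 Mb
product demo: 7.708 Mbps × 900 s × 1.08 = 7492.2 Mb
Twitch VOD: 6.728 Mbps × 15660 s × 1.08 = 113789.3 Mb
wedding highlight reel: 13.668 Mbps × 840 s × 1.08 = 12399.6 Mb
conference talk: 2.248 Mbps × 1080 s × 1.08 = 2622.1 Mb
security camera export: 3.508 Mbps × 10320 s × 1.08 = 39098.8 Mb
Total: 194195.0 Mb = 24274.4 MB.
At 20 Mbps: 194195.0 / 20 = 9710 s ≈ 2.7 hours.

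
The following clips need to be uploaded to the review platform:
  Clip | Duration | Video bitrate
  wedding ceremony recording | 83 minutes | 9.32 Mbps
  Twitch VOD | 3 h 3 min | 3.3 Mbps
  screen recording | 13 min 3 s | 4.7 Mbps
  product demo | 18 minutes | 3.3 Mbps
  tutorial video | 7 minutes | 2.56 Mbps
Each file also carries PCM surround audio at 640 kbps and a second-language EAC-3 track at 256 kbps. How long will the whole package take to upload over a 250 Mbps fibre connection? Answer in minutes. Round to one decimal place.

Audio total: 640 + 256 = 896 kbps = 0.896 Mbps.
wedding ceremony recording: 10.216 Mbps × 4980 s = 50875.7 Mb
Twitch VOD: 4.196 Mbps × 10980 s = 46072.1 Mb
screen recording: 5.596 Mbps × 783 s = 4381.7 Mb
product demo: 4.196 Mbps × 1080 s = 4531.7 Mb
tutorial video: 3.456 Mbps × 420 s = 1451.5 Mb
Total: 107312.6 Mb = 13414.1 MB.
At 250 Mbps: 107312.6 / 250 = 429 s ≈ 7.15 minutes.

7.2 minutes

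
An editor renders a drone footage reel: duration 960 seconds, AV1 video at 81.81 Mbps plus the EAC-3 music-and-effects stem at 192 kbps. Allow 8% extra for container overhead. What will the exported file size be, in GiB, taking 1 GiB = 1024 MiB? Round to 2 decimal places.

9.90 GiB

Audio: 192 kbps = 0.192 Mbps.
Total bitrate: 81.81 + 0.192 = 82.002 Mbps.
Stream data: 82.002 Mbps × 960 s = 78721.9 Mb.
With 8% container overhead: ×1.08.
85,020 Mb = 10,627,459,200 bytes ÷ 1,073,741,824 = 9.898 GiB.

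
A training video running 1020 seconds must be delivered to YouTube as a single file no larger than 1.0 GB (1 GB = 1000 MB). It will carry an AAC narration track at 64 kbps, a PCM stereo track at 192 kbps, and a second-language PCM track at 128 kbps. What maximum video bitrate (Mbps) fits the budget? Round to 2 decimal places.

Budget: 1.0 GB = 8000.0 Mb.
Total bitrate budget: 8000.0 Mb / 1020 s = 7.843 Mbps.
Audio total: 64 + 192 + 128 = 384 kbps = 0.384 Mbps.
Video: 7.843 − 0.384 = 7.459 Mbps.

7.46 Mbps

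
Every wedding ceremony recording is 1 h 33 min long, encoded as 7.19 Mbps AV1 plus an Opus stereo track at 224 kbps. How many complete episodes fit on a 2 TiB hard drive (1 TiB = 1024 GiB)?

425

1 h 33 min = 93 min = 5580 s
Audio: 224 kbps = 0.224 Mbps.
Total bitrate: 7.414 Mbps.
Per item: 7.414 Mbps × 5580 s = 41,370 Mb = 5,171 MB.
Capacity: 2 TiB = 17,592,186 Mb; 425.24 items → 425 complete.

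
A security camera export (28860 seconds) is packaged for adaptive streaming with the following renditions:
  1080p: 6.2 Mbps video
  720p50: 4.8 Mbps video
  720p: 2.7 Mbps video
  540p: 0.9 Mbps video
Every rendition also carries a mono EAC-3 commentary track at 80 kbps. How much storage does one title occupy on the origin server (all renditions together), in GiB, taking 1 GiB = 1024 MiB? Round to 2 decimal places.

50.13 GiB

Audio: 80 kbps = 0.080 Mbps.
Sum of rendition bitrates: (6.2+0.080) + (4.8+0.080) + (2.7+0.080) + (0.9+0.080) = 14.920 Mbps.
× 28860 s = 430,591 Mb = 53,824 MB = 50.13 GiB.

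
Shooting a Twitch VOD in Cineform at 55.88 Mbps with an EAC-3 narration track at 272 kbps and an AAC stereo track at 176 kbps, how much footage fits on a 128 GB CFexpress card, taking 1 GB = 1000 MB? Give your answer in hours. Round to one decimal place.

5.0 hours

Audio total: 272 + 176 = 448 kbps = 0.448 Mbps.
Total bitrate: 55.88 + 0.448 = 56.328 Mbps.
Capacity: 128 GB = 1,024,000 Mb.
Recording time: 1,024,000 / 56.328 = 18,179 s ≈ 5.05 hours.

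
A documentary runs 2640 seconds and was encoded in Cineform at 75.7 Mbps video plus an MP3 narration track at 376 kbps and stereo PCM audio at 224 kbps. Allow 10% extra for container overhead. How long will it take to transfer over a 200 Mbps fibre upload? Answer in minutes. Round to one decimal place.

18.5 minutes

Audio total: 376 + 224 = 600 kbps = 0.600 Mbps.
Total bitrate: 76.300 Mbps.
File: 76.300 Mbps × 2640 s = 201432.0 Mb.
With 10% container overhead: ×1.10. → 221575.2 Mb.
At 200 Mbps: 221575.2 / 200 = 1107.9 s ≈ 18.5 minutes.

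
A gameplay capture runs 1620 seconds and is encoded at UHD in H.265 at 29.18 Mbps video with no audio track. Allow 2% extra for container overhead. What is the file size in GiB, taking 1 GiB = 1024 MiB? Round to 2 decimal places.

Total bitrate: 29.18 Mbps.
Stream data: 29.180 Mbps × 1620 s = 47271.6 Mb.
With 2% container overhead: ×1.02.
48,217 Mb = 6,027,129,000 bytes ÷ 1,073,741,824 = 5.613 GiB.

5.61 GiB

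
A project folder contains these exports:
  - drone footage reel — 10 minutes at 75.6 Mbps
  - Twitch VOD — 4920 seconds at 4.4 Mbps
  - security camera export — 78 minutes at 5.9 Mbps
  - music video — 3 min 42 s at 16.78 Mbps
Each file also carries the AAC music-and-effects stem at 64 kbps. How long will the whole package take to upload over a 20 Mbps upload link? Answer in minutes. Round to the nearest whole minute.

Audio: 64 kbps = 0.064 Mbps.
drone footage reel: 75.664 Mbps × 600 s = 45398.4 Mb
Twitch VOD: 4.464 Mbps × 4920 s = 21962.9 Mb
security camera export: 5.964 Mbps × 4680 s = 27911.5 Mb
music video: 16.844 Mbps × 222 s = 3739.4 Mb
Total: 99012.2 Mb = 12376.5 MB.
At 20 Mbps: 99012.2 / 20 = 4951 s ≈ 82.5 minutes.

83 minutes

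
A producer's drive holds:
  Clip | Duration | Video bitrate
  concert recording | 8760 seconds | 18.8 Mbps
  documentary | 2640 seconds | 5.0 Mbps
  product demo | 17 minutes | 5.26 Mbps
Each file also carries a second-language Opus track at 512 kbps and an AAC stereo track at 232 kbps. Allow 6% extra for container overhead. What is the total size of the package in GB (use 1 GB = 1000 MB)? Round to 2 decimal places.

Audio total: 512 + 232 = 744 kbps = 0.744 Mbps.
concert recording: 19.544 Mbps × 8760 s × 1.06 = 181477.8 Mb
documentary: 5.744 Mbps × 2640 s × 1.06 = 16074.0 Mb
product demo: 6.004 Mbps × 1020 s × 1.06 = 6491.5 Mb
Total: 204043.3 Mb = 25505.4 MB.
= 25.51 GB.

25.51 GB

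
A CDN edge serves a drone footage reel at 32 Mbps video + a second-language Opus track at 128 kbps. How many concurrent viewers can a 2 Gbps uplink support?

62

Audio: 128 kbps = 0.128 Mbps.
Per-viewer media rate: 32.128 Mbps.
2 Gbps = 2,000 Mbps; 2,000 / 32.128 = 62.25 → 62 viewers.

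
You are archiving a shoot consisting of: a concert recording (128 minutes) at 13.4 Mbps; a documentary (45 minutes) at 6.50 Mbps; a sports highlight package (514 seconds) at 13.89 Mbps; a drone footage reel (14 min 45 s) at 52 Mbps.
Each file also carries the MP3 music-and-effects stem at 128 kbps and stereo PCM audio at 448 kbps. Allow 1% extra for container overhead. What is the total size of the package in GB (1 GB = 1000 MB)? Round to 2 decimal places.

22.78 GB

Audio total: 128 + 448 = 576 kbps = 0.576 Mbps.
concert recording: 13.976 Mbps × 7680 s × 1.01 = 108409.0 Mb
documentary: 7.076 Mbps × 2700 s × 1.01 = 19296.3 Mb
sports highlight package: 14.466 Mbps × 514 s × 1.01 = 7509.9 Mb
drone footage reel: 52.576 Mbps × 885 s × 1.01 = 46995.1 Mb
Total: 182210.2 Mb = 22776.3 MB.
= 22.78 GB.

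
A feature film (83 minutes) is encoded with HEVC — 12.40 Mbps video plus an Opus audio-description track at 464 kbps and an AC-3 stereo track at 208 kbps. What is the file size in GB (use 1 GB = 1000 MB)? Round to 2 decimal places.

8.14 GB

83 min = 4980 s
Audio total: 464 + 208 = 672 kbps = 0.672 Mbps.
Total bitrate: 12.40 + 0.672 = 13.072 Mbps.
Stream data: 13.072 Mbps × 4980 s = 65098.6 Mb.
65,099 Mb ÷ 8 = 8,137 MB → 8.137 GB.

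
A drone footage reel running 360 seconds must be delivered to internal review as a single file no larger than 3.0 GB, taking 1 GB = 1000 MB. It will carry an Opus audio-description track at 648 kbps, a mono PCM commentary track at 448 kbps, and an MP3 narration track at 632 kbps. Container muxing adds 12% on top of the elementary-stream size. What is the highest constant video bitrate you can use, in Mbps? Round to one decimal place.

Budget: 3.0 GB = 24000.0 Mb.
Stream payload after overhead: 24000.0 / 1.12 = 21428.6 Mb.
Total bitrate budget: 21428.6 Mb / 360 s = 59.524 Mbps.
Audio total: 648 + 448 + 632 = 1728 kbps = 1.728 Mbps.
Video: 59.524 − 1.728 = 57.796 Mbps.

57.8 Mbps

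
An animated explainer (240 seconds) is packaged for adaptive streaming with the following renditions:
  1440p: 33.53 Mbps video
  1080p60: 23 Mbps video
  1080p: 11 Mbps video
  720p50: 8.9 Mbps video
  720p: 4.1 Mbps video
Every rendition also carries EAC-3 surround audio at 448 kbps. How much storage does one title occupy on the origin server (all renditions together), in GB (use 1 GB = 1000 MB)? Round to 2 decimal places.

Audio: 448 kbps = 0.448 Mbps.
Sum of rendition bitrates: (33.53+0.448) + (23+0.448) + (11+0.448) + (8.9+0.448) + (4.1+0.448) = 82.770 Mbps.
× 240 s = 19,865 Mb = 2,483 MB = 2.483 GB.

2.48 GB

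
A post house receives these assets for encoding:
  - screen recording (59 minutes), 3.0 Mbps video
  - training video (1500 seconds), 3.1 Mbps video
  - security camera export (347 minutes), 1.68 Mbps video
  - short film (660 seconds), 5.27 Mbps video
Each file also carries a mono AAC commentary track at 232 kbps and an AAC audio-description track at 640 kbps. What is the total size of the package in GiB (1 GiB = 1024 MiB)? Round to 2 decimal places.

Audio total: 232 + 640 = 872 kbps = 0.872 Mbps.
screen recording: 3.872 Mbps × 3540 s = 13706.9 Mb
training video: 3.972 Mbps × 1500 s = 5958.0 Mb
security camera export: 2.552 Mbps × 20820 s = 53132.6 Mb
short film: 6.142 Mbps × 660 s = 4053.7 Mb
Total: 76851.2 Mb = 9606.4 MB.
= 8.947 GiB.

8.95 GiB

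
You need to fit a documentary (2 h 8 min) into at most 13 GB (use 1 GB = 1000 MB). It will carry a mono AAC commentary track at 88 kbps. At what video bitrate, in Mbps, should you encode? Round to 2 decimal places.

Budget: 13 GB = 104000.0 Mb.
2 h 8 min = 128 min = 7680 s
Total bitrate budget: 104000.0 Mb / 7680 s = 13.542 Mbps.
Audio: 88 kbps = 0.088 Mbps.
Video: 13.542 − 0.088 = 13.454 Mbps.

13.45 Mbps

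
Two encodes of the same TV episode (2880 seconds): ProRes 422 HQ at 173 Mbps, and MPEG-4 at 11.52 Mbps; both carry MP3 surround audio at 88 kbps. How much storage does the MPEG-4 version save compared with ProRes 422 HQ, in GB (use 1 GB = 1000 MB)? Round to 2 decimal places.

58.13 GB

Audio: 88 kbps = 0.088 Mbps.
ProRes 422 HQ: 173.088 Mbps × 2880 s = 498493.4 Mb = 62.312 GB.
MPEG-4: 11.608 Mbps × 2880 s = 33431.0 Mb = 4.179 GB.
Saving: 62.312 − 4.179 = 58.133 GB.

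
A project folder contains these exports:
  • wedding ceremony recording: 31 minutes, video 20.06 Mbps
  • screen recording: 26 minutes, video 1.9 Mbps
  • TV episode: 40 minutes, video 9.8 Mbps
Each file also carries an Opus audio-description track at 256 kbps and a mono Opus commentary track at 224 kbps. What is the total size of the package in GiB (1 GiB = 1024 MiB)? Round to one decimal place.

Audio total: 256 + 224 = 480 kbps = 0.480 Mbps.
wedding ceremony recording: 20.540 Mbps × 1860 s = 38204.4 Mb
screen recording: 2.380 Mbps × 1560 s = 3712.8 Mb
TV episode: 10.280 Mbps × 2400 s = 24672.0 Mb
Total: 66589.2 Mb = 8323.6 MB.
= 7.752 GiB.

7.8 GiB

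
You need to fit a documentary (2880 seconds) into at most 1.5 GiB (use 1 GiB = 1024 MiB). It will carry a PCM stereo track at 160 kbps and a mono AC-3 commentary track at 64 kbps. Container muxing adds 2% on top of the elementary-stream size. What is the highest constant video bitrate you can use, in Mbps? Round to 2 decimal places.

4.16 Mbps

Budget: 1.5 GiB = 12884.9 Mb.
Stream payload after overhead: 12884.9 / 1.02 = 12632.3 Mb.
Total bitrate budget: 12632.3 Mb / 2880 s = 4.386 Mbps.
Audio total: 160 + 64 = 224 kbps = 0.224 Mbps.
Video: 4.386 − 0.224 = 4.162 Mbps.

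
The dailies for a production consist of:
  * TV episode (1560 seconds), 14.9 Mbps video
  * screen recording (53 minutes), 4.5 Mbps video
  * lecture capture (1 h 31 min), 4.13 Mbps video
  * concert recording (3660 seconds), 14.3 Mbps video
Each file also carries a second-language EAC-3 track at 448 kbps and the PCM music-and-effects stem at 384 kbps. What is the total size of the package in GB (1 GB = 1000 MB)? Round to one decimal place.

15.5 GB

Audio total: 448 + 384 = 832 kbps = 0.832 Mbps.
TV episode: 15.732 Mbps × 1560 s = 24541.9 Mb
screen recording: 5.332 Mbps × 3180 s = 16955.8 Mb
lecture capture: 4.962 Mbps × 5460 s = 27092.5 Mb
concert recording: 15.132 Mbps × 3660 s = 55383.1 Mb
Total: 123973.3 Mb = 15496.7 MB.
= 15.50 GB.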